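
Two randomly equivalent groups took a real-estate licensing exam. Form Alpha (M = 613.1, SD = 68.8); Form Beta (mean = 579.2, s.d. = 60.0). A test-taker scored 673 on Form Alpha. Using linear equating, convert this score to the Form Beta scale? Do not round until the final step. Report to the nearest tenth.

631.4

Linear equating: y = (SD_Y/SD_X)(x − M_X) + M_Y
y = (60.0/68.8)(673 − 613.1) + 579.2
y = 0.872093 × 59.9 + 579.2 = 52.2384 + 579.2 = 631.4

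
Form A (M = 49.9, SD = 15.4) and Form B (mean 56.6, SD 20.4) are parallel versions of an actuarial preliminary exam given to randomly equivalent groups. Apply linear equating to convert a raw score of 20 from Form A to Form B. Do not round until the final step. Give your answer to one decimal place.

Linear equating: y = (SD_Y/SD_X)(x − M_X) + M_Y
y = (20.4/15.4)(20 − 49.9) + 56.6
y = 1.324675 × -29.9 + 56.6 = -39.6078 + 56.6 = 17.0

17.0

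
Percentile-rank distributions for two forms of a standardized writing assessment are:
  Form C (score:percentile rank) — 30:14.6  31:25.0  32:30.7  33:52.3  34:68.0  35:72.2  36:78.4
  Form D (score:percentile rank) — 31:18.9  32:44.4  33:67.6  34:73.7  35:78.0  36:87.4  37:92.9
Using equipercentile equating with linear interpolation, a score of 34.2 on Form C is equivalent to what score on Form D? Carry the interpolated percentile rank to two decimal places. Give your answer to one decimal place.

33.2

PR of 34.2 on Form C: 68.0 + (34.2 − 34)/(35 − 34) × (72.2 − 68.0) = 68.84
On Form D, PR 68.84 falls between score 33 (PR 67.6) and 34 (PR 73.7).
Interpolate: 33 + (68.84 − 67.6)/(73.7 − 67.6) × (34 − 33) = 33.2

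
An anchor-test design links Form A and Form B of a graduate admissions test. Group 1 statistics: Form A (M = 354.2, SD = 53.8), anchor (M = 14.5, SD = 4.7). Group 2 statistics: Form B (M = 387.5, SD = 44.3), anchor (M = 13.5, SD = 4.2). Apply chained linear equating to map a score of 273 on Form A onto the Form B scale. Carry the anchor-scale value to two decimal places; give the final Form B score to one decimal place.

323.3

Form A → anchor (Group 1): v = (4.7/53.8)(273 − 354.2) + 14.5 = 7.41
anchor → Form B (Group 2): y = (44.3/4.2)(7.41 − 13.5) + 387.5 = 323.3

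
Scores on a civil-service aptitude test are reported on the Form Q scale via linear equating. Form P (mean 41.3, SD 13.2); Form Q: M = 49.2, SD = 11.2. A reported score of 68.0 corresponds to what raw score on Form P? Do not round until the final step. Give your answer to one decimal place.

63.5

Invert y = (SD_Y/SD_X)(x − M_X) + M_Y:
x = (SD_X/SD_Y)(y − M_Y) + M_X = (13.2/11.2)(68.0 − 49.2) + 41.3
x = 1.178571 × 18.800 + 41.3 = 63.5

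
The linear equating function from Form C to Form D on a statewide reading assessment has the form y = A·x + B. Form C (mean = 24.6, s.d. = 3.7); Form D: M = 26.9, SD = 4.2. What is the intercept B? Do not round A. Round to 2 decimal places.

A = SD_Y / SD_X = 4.2 / 3.7 = 1.135135
B = M_Y − A·M_X = 26.9 − 1.135135 × 24.6 = -1.02

-1.02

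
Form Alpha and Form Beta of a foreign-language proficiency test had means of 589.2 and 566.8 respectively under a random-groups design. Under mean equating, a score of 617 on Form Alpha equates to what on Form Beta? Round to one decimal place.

594.6

Mean equating: y = x + (M_Y − M_X) = 617 + (566.8 − 589.2) = 594.6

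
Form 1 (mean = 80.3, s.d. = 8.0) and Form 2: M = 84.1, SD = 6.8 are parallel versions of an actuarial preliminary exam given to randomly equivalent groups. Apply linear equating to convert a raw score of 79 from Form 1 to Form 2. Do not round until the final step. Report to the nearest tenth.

83.0

Linear equating: y = (SD_Y/SD_X)(x − M_X) + M_Y
y = (6.8/8.0)(79 − 80.3) + 84.1
y = 0.850000 × -1.3 + 84.1 = -1.1050 + 84.1 = 83.0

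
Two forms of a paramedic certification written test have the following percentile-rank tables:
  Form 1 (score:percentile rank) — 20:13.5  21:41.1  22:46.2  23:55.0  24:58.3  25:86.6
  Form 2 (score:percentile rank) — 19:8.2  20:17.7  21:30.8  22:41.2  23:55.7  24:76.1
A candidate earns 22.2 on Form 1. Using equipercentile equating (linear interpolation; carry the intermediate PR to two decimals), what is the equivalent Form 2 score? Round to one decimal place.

22.5

PR of 22.2 on Form 1: 46.2 + (22.2 − 22)/(23 − 22) × (55.0 − 46.2) = 47.96
On Form 2, PR 47.96 falls between score 22 (PR 41.2) and 23 (PR 55.7).
Interpolate: 22 + (47.96 − 41.2)/(55.7 − 41.2) × (23 − 22) = 22.5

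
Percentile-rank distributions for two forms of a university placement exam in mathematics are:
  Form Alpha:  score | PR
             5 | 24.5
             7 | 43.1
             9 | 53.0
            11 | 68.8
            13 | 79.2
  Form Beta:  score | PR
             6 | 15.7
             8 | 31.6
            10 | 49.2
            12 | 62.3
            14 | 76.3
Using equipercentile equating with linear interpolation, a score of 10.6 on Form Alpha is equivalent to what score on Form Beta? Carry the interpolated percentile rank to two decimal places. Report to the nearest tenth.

PR of 10.6 on Form Alpha: 53.0 + (10.6 − 9)/(11 − 9) × (68.8 − 53.0) = 65.64
On Form Beta, PR 65.64 falls between score 12 (PR 62.3) and 14 (PR 76.3).
Interpolate: 12 + (65.64 − 62.3)/(76.3 − 62.3) × (14 − 12) = 12.5

12.5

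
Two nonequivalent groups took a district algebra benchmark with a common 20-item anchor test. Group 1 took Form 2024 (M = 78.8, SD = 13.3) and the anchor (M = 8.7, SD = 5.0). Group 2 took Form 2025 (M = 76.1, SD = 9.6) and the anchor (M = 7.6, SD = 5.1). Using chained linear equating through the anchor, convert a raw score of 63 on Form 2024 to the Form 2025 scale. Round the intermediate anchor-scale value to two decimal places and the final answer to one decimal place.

Form 2024 → anchor (Group 1): v = (5.0/13.3)(63 − 78.8) + 8.7 = 2.76
anchor → Form 2025 (Group 2): y = (9.6/5.1)(2.76 − 7.6) + 76.1 = 67.0

67.0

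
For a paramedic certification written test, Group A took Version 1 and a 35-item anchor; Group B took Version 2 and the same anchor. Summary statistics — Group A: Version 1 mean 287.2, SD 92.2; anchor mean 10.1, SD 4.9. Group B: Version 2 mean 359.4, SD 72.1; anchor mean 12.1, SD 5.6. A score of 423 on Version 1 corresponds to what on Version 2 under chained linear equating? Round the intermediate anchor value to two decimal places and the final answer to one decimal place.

Version 1 → anchor (Group A): v = (4.9/92.2)(423 − 287.2) + 10.1 = 17.32
anchor → Version 2 (Group B): y = (72.1/5.6)(17.32 − 12.1) + 359.4 = 426.6

426.6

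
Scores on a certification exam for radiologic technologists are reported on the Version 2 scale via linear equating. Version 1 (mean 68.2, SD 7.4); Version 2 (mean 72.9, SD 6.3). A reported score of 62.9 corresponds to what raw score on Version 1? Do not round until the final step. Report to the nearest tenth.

56.5

Invert y = (SD_Y/SD_X)(x − M_X) + M_Y:
x = (SD_X/SD_Y)(y − M_Y) + M_X = (7.4/6.3)(62.9 − 72.9) + 68.2
x = 1.174603 × -10.000 + 68.2 = 56.5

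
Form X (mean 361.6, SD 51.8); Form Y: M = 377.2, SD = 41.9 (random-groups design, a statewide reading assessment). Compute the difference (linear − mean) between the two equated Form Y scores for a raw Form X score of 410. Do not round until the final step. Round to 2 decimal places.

Mean-equated: 410 + (377.2 − 361.6) = 425.60
Linear-equated: (41.9/51.8)(410 − 361.6) + 377.2 = 416.350
Difference = 416.350 − 425.60 = -9.25

-9.25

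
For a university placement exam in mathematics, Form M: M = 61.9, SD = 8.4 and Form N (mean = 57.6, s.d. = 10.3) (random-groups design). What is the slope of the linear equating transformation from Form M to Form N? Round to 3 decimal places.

A = SD_Y / SD_X = 10.3 / 8.4 = 1.226

1.226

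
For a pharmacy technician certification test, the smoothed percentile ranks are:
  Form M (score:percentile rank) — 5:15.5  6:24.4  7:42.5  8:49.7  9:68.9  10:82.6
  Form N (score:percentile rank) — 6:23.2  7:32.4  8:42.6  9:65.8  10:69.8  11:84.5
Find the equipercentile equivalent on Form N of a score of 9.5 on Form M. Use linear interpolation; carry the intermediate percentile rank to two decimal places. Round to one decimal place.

PR of 9.5 on Form M: 68.9 + (9.5 − 9)/(10 − 9) × (82.6 − 68.9) = 75.75
On Form N, PR 75.75 falls between score 10 (PR 69.8) and 11 (PR 84.5).
Interpolate: 10 + (75.75 − 69.8)/(84.5 − 69.8) × (11 − 10) = 10.4

10.4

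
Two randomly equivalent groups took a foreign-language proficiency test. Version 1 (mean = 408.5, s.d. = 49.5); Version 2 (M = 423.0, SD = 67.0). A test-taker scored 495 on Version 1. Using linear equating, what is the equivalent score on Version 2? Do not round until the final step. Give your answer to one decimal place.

Linear equating: y = (SD_Y/SD_X)(x − M_X) + M_Y
y = (67.0/49.5)(495 − 408.5) + 423.0
y = 1.353535 × 86.5 + 423.0 = 117.0808 + 423.0 = 540.1

540.1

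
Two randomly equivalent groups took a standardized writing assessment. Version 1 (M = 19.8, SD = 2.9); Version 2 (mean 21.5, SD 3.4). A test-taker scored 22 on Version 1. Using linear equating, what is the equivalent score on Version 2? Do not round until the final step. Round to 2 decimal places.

Linear equating: y = (SD_Y/SD_X)(x − M_X) + M_Y
y = (3.4/2.9)(22 − 19.8) + 21.5
y = 1.172414 × 2.2 + 21.5 = 2.5793 + 21.5 = 24.08

24.08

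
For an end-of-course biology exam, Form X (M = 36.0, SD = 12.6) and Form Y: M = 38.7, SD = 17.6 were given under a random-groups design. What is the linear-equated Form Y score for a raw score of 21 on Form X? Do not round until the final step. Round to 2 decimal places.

17.75

Linear equating: y = (SD_Y/SD_X)(x − M_X) + M_Y
y = (17.6/12.6)(21 − 36.0) + 38.7
y = 1.396825 × -15.0 + 38.7 = -20.9524 + 38.7 = 17.75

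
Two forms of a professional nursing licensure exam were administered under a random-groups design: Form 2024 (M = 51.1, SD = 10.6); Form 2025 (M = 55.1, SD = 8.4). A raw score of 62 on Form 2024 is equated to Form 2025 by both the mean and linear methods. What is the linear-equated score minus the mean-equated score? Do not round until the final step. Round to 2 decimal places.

Mean-equated: 62 + (55.1 − 51.1) = 66.00
Linear-equated: (8.4/10.6)(62 − 51.1) + 55.1 = 63.738
Difference = 63.738 − 66.00 = -2.26

-2.26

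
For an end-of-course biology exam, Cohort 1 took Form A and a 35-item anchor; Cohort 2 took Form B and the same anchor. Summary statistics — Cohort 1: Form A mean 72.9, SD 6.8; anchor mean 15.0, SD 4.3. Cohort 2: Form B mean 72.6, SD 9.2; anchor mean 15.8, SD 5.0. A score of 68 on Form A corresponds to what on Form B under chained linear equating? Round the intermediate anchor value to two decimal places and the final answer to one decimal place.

Form A → anchor (Cohort 1): v = (4.3/6.8)(68 − 72.9) + 15.0 = 11.90
anchor → Form B (Cohort 2): y = (9.2/5.0)(11.90 − 15.8) + 72.6 = 65.4

65.4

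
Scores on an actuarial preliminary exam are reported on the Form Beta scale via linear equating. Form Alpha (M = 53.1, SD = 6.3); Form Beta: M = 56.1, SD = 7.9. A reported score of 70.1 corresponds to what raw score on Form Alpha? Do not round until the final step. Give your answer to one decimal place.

Invert y = (SD_Y/SD_X)(x − M_X) + M_Y:
x = (SD_X/SD_Y)(y − M_Y) + M_X = (6.3/7.9)(70.1 − 56.1) + 53.1
x = 0.797468 × 14.000 + 53.1 = 64.3

64.3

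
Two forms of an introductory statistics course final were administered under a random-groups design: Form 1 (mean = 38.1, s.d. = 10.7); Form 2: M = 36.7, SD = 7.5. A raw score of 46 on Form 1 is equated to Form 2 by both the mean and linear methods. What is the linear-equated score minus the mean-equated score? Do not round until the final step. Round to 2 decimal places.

Mean-equated: 46 + (36.7 − 38.1) = 44.60
Linear-equated: (7.5/10.7)(46 − 38.1) + 36.7 = 42.237
Difference = 42.237 − 44.60 = -2.36

-2.36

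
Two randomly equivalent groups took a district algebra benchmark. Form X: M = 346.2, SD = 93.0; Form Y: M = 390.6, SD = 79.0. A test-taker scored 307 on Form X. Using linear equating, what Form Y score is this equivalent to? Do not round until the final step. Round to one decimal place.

357.3

Linear equating: y = (SD_Y/SD_X)(x − M_X) + M_Y
y = (79.0/93.0)(307 − 346.2) + 390.6
y = 0.849462 × -39.2 + 390.6 = -33.2989 + 390.6 = 357.3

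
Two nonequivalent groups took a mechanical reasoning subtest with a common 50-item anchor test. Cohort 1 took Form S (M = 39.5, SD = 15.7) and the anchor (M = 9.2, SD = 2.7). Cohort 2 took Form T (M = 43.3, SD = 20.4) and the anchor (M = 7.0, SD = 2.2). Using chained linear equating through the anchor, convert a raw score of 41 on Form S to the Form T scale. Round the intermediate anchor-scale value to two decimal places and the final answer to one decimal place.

Form S → anchor (Cohort 1): v = (2.7/15.7)(41 − 39.5) + 9.2 = 9.46
anchor → Form T (Cohort 2): y = (20.4/2.2)(9.46 − 7.0) + 43.3 = 66.1

66.1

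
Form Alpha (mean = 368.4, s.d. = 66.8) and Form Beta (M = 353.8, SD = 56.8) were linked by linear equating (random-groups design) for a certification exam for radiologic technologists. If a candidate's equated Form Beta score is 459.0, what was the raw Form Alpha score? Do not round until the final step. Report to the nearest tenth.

Invert y = (SD_Y/SD_X)(x − M_X) + M_Y:
x = (SD_X/SD_Y)(y − M_Y) + M_X = (66.8/56.8)(459.0 − 353.8) + 368.4
x = 1.176056 × 105.200 + 368.4 = 492.1

492.1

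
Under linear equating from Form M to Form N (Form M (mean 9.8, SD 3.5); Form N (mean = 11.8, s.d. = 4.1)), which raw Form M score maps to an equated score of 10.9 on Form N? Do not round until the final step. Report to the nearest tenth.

9.0

Invert y = (SD_Y/SD_X)(x − M_X) + M_Y:
x = (SD_X/SD_Y)(y − M_Y) + M_X = (3.5/4.1)(10.9 − 11.8) + 9.8
x = 0.853659 × -0.900 + 9.8 = 9.0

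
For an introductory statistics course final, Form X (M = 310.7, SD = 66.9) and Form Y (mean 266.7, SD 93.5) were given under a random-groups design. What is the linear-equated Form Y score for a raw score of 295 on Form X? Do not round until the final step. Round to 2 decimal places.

244.76

Linear equating: y = (SD_Y/SD_X)(x − M_X) + M_Y
y = (93.5/66.9)(295 − 310.7) + 266.7
y = 1.397608 × -15.7 + 266.7 = -21.9425 + 266.7 = 244.76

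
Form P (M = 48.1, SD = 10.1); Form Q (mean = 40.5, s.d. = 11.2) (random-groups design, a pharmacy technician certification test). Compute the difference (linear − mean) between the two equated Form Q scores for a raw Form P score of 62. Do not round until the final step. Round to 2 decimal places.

Mean-equated: 62 + (40.5 − 48.1) = 54.40
Linear-equated: (11.2/10.1)(62 − 48.1) + 40.5 = 55.914
Difference = 55.914 − 54.40 = 1.51

1.51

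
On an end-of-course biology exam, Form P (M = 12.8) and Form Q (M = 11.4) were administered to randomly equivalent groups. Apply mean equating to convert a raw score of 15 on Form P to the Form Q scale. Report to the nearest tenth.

Mean equating: y = x + (M_Y − M_X) = 15 + (11.4 − 12.8) = 13.6

13.6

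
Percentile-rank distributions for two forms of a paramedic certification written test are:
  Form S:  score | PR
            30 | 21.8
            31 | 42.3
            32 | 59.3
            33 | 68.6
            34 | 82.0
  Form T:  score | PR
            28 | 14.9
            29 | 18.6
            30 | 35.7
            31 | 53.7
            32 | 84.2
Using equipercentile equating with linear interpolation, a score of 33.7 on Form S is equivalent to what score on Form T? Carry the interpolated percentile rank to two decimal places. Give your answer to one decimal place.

31.8

PR of 33.7 on Form S: 68.6 + (33.7 − 33)/(34 − 33) × (82.0 − 68.6) = 77.98
On Form T, PR 77.98 falls between score 31 (PR 53.7) and 32 (PR 84.2).
Interpolate: 31 + (77.98 − 53.7)/(84.2 − 53.7) × (32 − 31) = 31.8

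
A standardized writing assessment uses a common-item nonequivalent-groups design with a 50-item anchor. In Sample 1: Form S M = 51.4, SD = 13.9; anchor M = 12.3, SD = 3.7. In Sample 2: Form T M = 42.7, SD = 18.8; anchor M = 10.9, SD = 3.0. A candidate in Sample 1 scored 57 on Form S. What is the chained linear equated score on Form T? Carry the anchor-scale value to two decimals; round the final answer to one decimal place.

60.8

Form S → anchor (Sample 1): v = (3.7/13.9)(57 − 51.4) + 12.3 = 13.79
anchor → Form T (Sample 2): y = (18.8/3.0)(13.79 − 10.9) + 42.7 = 60.8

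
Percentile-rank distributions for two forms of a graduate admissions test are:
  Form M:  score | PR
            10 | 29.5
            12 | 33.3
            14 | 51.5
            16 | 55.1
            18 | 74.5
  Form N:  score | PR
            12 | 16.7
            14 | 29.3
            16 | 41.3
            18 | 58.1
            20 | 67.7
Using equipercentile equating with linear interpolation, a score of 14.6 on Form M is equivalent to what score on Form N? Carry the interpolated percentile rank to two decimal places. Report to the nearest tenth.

PR of 14.6 on Form M: 51.5 + (14.6 − 14)/(16 − 14) × (55.1 − 51.5) = 52.58
On Form N, PR 52.58 falls between score 16 (PR 41.3) and 18 (PR 58.1).
Interpolate: 16 + (52.58 − 41.3)/(58.1 − 41.3) × (18 − 16) = 17.3

17.3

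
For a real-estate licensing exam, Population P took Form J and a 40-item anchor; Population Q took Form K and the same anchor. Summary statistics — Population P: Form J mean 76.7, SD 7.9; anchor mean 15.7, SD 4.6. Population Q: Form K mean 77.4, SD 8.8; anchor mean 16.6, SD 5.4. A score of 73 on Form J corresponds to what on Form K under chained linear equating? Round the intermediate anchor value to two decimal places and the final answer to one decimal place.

72.4

Form J → anchor (Population P): v = (4.6/7.9)(73 − 76.7) + 15.7 = 13.55
anchor → Form K (Population Q): y = (8.8/5.4)(13.55 − 16.6) + 77.4 = 72.4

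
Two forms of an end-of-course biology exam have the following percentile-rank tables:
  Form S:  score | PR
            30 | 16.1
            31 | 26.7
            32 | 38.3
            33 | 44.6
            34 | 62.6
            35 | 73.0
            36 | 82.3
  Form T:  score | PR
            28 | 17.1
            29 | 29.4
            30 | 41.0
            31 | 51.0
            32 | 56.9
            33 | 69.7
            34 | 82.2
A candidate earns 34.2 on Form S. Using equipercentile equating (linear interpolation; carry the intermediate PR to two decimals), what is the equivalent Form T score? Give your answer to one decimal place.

PR of 34.2 on Form S: 62.6 + (34.2 − 34)/(35 − 34) × (73.0 − 62.6) = 64.68
On Form T, PR 64.68 falls between score 32 (PR 56.9) and 33 (PR 69.7).
Interpolate: 32 + (64.68 − 56.9)/(69.7 − 56.9) × (33 − 32) = 32.6

32.6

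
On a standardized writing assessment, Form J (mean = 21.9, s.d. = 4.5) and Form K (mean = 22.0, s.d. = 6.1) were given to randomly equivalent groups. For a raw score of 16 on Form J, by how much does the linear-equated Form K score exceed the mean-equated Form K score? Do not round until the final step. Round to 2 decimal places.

Mean-equated: 16 + (22.0 − 21.9) = 16.10
Linear-equated: (6.1/4.5)(16 − 21.9) + 22.0 = 14.002
Difference = 14.002 − 16.10 = -2.10

-2.10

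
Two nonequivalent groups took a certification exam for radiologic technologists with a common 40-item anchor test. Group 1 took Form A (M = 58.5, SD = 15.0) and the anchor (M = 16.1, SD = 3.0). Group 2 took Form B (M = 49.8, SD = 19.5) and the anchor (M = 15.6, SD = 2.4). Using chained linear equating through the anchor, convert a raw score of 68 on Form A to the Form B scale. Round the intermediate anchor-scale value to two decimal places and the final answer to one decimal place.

69.3

Form A → anchor (Group 1): v = (3.0/15.0)(68 − 58.5) + 16.1 = 18.00
anchor → Form B (Group 2): y = (19.5/2.4)(18.00 − 15.6) + 49.8 = 69.3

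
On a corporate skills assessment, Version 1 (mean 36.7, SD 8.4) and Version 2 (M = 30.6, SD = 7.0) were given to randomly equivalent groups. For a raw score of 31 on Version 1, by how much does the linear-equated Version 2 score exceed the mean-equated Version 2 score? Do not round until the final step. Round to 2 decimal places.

0.95

Mean-equated: 31 + (30.6 − 36.7) = 24.90
Linear-equated: (7.0/8.4)(31 − 36.7) + 30.6 = 25.850
Difference = 25.850 − 24.90 = 0.95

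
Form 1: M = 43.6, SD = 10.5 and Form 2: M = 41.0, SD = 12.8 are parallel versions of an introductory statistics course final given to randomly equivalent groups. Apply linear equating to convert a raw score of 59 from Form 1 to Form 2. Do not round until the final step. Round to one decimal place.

59.8

Linear equating: y = (SD_Y/SD_X)(x − M_X) + M_Y
y = (12.8/10.5)(59 − 43.6) + 41.0
y = 1.219048 × 15.4 + 41.0 = 18.7733 + 41.0 = 59.8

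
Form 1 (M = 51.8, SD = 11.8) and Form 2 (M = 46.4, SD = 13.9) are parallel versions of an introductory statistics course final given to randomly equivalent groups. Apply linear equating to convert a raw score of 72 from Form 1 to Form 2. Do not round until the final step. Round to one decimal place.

Linear equating: y = (SD_Y/SD_X)(x − M_X) + M_Y
y = (13.9/11.8)(72 − 51.8) + 46.4
y = 1.177966 × 20.2 + 46.4 = 23.7949 + 46.4 = 70.2

70.2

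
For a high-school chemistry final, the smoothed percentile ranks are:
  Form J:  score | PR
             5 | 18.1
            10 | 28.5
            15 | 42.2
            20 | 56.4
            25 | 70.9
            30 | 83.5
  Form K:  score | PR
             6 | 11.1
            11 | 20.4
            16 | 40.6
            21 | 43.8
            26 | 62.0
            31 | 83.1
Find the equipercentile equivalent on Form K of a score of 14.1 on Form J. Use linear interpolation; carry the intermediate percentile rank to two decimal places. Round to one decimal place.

15.8

PR of 14.1 on Form J: 28.5 + (14.1 − 10)/(15 − 10) × (42.2 − 28.5) = 39.73
On Form K, PR 39.73 falls between score 11 (PR 20.4) and 16 (PR 40.6).
Interpolate: 11 + (39.73 − 20.4)/(40.6 − 20.4) × (16 − 11) = 15.8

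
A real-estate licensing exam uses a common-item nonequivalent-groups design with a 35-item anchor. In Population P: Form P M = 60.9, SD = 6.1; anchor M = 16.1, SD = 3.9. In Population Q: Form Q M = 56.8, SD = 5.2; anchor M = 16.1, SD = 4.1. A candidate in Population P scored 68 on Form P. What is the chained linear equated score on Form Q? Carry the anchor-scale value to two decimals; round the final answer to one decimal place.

Form P → anchor (Population P): v = (3.9/6.1)(68 − 60.9) + 16.1 = 20.64
anchor → Form Q (Population Q): y = (5.2/4.1)(20.64 − 16.1) + 56.8 = 62.6

62.6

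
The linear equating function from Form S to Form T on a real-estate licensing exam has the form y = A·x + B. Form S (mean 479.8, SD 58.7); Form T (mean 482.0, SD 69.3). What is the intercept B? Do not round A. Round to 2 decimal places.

-84.44

A = SD_Y / SD_X = 69.3 / 58.7 = 1.180579
B = M_Y − A·M_X = 482.0 − 1.180579 × 479.8 = -84.44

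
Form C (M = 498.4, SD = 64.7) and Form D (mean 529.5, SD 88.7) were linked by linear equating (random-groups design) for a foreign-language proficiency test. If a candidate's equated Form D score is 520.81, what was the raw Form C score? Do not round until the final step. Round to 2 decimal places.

492.06

Invert y = (SD_Y/SD_X)(x − M_X) + M_Y:
x = (SD_X/SD_Y)(y − M_Y) + M_X = (64.7/88.7)(520.81 − 529.5) + 498.4
x = 0.729425 × -8.690 + 498.4 = 492.06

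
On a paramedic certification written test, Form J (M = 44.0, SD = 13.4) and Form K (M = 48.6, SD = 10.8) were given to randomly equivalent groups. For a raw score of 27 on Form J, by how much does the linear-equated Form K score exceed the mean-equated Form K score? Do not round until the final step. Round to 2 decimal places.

3.30

Mean-equated: 27 + (48.6 − 44.0) = 31.60
Linear-equated: (10.8/13.4)(27 − 44.0) + 48.6 = 34.899
Difference = 34.899 − 31.60 = 3.30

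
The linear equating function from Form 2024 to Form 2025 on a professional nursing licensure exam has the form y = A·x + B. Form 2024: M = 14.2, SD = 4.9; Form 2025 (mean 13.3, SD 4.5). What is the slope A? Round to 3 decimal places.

A = SD_Y / SD_X = 4.5 / 4.9 = 0.918

0.918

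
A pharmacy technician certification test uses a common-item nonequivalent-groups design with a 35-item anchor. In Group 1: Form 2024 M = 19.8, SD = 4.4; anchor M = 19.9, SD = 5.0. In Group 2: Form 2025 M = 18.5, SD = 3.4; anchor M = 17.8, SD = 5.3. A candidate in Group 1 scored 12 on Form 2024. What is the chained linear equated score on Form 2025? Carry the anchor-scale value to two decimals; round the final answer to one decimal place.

14.2

Form 2024 → anchor (Group 1): v = (5.0/4.4)(12 − 19.8) + 19.9 = 11.04
anchor → Form 2025 (Group 2): y = (3.4/5.3)(11.04 − 17.8) + 18.5 = 14.2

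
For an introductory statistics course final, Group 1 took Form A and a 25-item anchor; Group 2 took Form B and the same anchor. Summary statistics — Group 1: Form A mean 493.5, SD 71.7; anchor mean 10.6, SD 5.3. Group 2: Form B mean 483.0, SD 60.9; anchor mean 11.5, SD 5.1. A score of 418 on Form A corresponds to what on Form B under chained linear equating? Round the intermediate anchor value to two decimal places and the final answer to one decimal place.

405.6

Form A → anchor (Group 1): v = (5.3/71.7)(418 − 493.5) + 10.6 = 5.02
anchor → Form B (Group 2): y = (60.9/5.1)(5.02 − 11.5) + 483.0 = 405.6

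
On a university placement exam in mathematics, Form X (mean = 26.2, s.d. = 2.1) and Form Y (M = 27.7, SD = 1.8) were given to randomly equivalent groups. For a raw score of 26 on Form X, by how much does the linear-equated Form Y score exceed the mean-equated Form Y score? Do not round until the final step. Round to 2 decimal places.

Mean-equated: 26 + (27.7 − 26.2) = 27.50
Linear-equated: (1.8/2.1)(26 − 26.2) + 27.7 = 27.529
Difference = 27.529 − 27.50 = 0.03

0.03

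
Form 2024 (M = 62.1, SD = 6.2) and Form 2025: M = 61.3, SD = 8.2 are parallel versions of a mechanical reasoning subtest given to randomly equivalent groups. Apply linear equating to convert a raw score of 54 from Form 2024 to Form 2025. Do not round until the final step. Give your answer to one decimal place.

50.6

Linear equating: y = (SD_Y/SD_X)(x − M_X) + M_Y
y = (8.2/6.2)(54 − 62.1) + 61.3
y = 1.322581 × -8.1 + 61.3 = -10.7129 + 61.3 = 50.6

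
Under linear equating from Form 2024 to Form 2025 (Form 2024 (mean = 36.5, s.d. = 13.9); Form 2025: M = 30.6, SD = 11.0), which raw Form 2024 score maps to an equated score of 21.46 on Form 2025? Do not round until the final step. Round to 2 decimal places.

Invert y = (SD_Y/SD_X)(x − M_X) + M_Y:
x = (SD_X/SD_Y)(y − M_Y) + M_X = (13.9/11.0)(21.46 − 30.6) + 36.5
x = 1.263636 × -9.140 + 36.5 = 24.95

24.95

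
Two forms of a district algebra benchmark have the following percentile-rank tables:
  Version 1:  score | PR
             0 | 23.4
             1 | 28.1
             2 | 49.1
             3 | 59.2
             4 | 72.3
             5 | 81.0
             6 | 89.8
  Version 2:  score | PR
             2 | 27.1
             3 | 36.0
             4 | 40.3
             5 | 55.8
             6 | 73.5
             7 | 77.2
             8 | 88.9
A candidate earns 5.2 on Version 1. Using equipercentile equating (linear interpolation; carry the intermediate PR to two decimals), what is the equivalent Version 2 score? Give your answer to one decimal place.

PR of 5.2 on Version 1: 81.0 + (5.2 − 5)/(6 − 5) × (89.8 − 81.0) = 82.76
On Version 2, PR 82.76 falls between score 7 (PR 77.2) and 8 (PR 88.9).
Interpolate: 7 + (82.76 − 77.2)/(88.9 − 77.2) × (8 − 7) = 7.5

7.5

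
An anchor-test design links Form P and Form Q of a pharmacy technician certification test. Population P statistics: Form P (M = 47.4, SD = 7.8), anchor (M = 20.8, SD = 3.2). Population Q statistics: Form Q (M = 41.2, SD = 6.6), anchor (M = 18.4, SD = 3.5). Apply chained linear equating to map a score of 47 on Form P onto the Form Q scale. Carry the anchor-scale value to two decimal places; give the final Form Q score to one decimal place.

45.4

Form P → anchor (Population P): v = (3.2/7.8)(47 − 47.4) + 20.8 = 20.64
anchor → Form Q (Population Q): y = (6.6/3.5)(20.64 − 18.4) + 41.2 = 45.4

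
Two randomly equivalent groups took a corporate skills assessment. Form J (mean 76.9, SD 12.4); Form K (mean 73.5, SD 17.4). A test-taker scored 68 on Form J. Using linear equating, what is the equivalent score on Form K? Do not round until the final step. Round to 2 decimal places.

61.01

Linear equating: y = (SD_Y/SD_X)(x − M_X) + M_Y
y = (17.4/12.4)(68 − 76.9) + 73.5
y = 1.403226 × -8.9 + 73.5 = -12.4887 + 73.5 = 61.01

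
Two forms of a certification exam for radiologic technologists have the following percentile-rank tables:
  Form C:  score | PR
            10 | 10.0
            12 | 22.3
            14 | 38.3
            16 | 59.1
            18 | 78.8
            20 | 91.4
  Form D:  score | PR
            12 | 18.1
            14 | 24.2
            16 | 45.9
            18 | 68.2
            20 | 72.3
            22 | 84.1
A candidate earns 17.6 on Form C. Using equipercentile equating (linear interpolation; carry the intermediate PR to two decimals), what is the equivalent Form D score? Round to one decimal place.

20.4

PR of 17.6 on Form C: 59.1 + (17.6 − 16)/(18 − 16) × (78.8 − 59.1) = 74.86
On Form D, PR 74.86 falls between score 20 (PR 72.3) and 22 (PR 84.1).
Interpolate: 20 + (74.86 − 72.3)/(84.1 − 72.3) × (22 − 20) = 20.4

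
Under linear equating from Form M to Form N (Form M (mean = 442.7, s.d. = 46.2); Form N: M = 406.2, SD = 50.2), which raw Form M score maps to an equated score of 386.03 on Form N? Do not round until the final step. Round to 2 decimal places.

424.14

Invert y = (SD_Y/SD_X)(x − M_X) + M_Y:
x = (SD_X/SD_Y)(y − M_Y) + M_X = (46.2/50.2)(386.03 − 406.2) + 442.7
x = 0.920319 × -20.170 + 442.7 = 424.14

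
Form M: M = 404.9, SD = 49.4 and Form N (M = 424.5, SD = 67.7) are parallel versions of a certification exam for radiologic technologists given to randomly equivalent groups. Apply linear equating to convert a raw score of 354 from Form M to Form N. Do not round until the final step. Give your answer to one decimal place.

Linear equating: y = (SD_Y/SD_X)(x − M_X) + M_Y
y = (67.7/49.4)(354 − 404.9) + 424.5
y = 1.370445 × -50.9 + 424.5 = -69.7557 + 424.5 = 354.7

354.7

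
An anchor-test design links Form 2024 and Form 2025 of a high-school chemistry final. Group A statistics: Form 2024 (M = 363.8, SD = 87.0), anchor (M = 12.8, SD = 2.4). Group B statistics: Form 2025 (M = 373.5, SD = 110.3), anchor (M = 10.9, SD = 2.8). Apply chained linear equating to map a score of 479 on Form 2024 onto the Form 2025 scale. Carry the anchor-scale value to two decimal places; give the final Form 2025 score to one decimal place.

Form 2024 → anchor (Group A): v = (2.4/87.0)(479 − 363.8) + 12.8 = 15.98
anchor → Form 2025 (Group B): y = (110.3/2.8)(15.98 − 10.9) + 373.5 = 573.6

573.6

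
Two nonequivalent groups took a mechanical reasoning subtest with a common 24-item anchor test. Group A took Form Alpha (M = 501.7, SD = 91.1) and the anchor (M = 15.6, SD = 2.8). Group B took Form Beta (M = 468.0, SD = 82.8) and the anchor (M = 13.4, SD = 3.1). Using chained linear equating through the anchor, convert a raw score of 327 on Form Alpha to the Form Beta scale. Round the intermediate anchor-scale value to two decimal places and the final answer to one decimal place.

Form Alpha → anchor (Group A): v = (2.8/91.1)(327 − 501.7) + 15.6 = 10.23
anchor → Form Beta (Group B): y = (82.8/3.1)(10.23 − 13.4) + 468.0 = 383.3

383.3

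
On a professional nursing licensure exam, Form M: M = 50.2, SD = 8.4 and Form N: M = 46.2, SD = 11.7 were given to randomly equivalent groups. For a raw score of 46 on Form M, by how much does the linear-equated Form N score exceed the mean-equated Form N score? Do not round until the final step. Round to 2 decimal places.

Mean-equated: 46 + (46.2 − 50.2) = 42.00
Linear-equated: (11.7/8.4)(46 − 50.2) + 46.2 = 40.350
Difference = 40.350 − 42.00 = -1.65

-1.65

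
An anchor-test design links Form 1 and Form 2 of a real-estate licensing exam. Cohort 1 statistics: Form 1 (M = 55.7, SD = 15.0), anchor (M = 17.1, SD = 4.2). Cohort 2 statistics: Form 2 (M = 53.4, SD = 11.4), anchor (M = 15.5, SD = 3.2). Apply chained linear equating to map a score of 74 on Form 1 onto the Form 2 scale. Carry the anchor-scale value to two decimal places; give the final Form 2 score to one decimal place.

Form 1 → anchor (Cohort 1): v = (4.2/15.0)(74 − 55.7) + 17.1 = 22.22
anchor → Form 2 (Cohort 2): y = (11.4/3.2)(22.22 − 15.5) + 53.4 = 77.3

77.3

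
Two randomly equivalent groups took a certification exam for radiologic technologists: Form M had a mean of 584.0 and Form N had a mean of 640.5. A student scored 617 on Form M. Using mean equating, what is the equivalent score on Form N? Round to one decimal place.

673.5

Mean equating: y = x + (M_Y − M_X) = 617 + (640.5 − 584.0) = 673.5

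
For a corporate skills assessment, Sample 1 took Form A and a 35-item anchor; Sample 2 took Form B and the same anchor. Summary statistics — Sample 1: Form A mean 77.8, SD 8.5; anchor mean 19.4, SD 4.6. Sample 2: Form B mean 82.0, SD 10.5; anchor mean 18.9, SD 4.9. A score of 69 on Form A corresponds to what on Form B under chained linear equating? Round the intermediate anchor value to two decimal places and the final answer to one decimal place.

72.9

Form A → anchor (Sample 1): v = (4.6/8.5)(69 − 77.8) + 19.4 = 14.64
anchor → Form B (Sample 2): y = (10.5/4.9)(14.64 − 18.9) + 82.0 = 72.9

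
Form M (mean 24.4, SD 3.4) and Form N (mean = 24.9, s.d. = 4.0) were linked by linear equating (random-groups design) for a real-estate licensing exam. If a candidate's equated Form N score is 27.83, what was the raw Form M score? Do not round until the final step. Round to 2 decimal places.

26.89

Invert y = (SD_Y/SD_X)(x − M_X) + M_Y:
x = (SD_X/SD_Y)(y − M_Y) + M_X = (3.4/4.0)(27.83 − 24.9) + 24.4
x = 0.850000 × 2.930 + 24.4 = 26.89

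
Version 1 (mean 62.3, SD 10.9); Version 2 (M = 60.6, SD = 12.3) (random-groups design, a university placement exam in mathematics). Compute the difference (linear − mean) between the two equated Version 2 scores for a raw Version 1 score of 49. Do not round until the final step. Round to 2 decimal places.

-1.71

Mean-equated: 49 + (60.6 − 62.3) = 47.30
Linear-equated: (12.3/10.9)(49 − 62.3) + 60.6 = 45.592
Difference = 45.592 − 47.30 = -1.71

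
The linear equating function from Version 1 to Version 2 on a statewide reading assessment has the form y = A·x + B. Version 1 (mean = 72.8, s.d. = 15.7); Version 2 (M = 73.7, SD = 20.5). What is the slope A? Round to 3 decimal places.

1.306

A = SD_Y / SD_X = 20.5 / 15.7 = 1.306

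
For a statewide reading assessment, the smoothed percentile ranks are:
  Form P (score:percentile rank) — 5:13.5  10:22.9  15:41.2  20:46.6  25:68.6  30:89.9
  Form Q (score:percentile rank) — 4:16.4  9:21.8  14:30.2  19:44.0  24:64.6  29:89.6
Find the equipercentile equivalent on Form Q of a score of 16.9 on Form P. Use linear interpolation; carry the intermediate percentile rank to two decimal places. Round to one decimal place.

18.7

PR of 16.9 on Form P: 41.2 + (16.9 − 15)/(20 − 15) × (46.6 − 41.2) = 43.25
On Form Q, PR 43.25 falls between score 14 (PR 30.2) and 19 (PR 44.0).
Interpolate: 14 + (43.25 − 30.2)/(44.0 − 30.2) × (19 − 14) = 18.7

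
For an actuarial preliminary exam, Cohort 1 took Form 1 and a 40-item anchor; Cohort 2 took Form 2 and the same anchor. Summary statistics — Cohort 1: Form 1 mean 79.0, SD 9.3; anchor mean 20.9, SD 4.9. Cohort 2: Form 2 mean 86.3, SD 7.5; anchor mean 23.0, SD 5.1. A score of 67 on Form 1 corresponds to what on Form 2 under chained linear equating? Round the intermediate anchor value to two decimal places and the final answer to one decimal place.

73.9

Form 1 → anchor (Cohort 1): v = (4.9/9.3)(67 − 79.0) + 20.9 = 14.58
anchor → Form 2 (Cohort 2): y = (7.5/5.1)(14.58 − 23.0) + 86.3 = 73.9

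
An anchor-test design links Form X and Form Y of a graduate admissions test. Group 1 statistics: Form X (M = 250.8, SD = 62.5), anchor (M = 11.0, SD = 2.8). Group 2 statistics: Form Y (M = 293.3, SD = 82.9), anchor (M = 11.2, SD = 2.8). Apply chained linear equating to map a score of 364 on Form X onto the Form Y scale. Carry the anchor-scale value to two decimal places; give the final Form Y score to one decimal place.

Form X → anchor (Group 1): v = (2.8/62.5)(364 − 250.8) + 11.0 = 16.07
anchor → Form Y (Group 2): y = (82.9/2.8)(16.07 − 11.2) + 293.3 = 437.5

437.5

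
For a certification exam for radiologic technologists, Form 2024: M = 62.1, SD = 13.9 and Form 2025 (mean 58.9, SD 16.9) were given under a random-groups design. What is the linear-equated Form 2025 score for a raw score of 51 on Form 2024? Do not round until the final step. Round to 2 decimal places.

Linear equating: y = (SD_Y/SD_X)(x − M_X) + M_Y
y = (16.9/13.9)(51 − 62.1) + 58.9
y = 1.215827 × -11.1 + 58.9 = -13.4957 + 58.9 = 45.40

45.40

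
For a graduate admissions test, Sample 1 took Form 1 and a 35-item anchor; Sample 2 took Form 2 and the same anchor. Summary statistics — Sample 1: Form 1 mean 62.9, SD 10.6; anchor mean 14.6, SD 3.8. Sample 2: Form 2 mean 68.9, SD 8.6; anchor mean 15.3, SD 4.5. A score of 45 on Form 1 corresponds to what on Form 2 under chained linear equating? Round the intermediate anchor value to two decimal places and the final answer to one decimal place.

55.3

Form 1 → anchor (Sample 1): v = (3.8/10.6)(45 − 62.9) + 14.6 = 8.18
anchor → Form 2 (Sample 2): y = (8.6/4.5)(8.18 − 15.3) + 68.9 = 55.3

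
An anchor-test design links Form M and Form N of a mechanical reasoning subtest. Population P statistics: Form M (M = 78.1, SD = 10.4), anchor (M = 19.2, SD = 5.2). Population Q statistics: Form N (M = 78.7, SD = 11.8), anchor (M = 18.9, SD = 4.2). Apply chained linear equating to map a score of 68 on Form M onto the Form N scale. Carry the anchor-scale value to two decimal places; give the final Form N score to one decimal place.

65.4

Form M → anchor (Population P): v = (5.2/10.4)(68 − 78.1) + 19.2 = 14.15
anchor → Form N (Population Q): y = (11.8/4.2)(14.15 − 18.9) + 78.7 = 65.4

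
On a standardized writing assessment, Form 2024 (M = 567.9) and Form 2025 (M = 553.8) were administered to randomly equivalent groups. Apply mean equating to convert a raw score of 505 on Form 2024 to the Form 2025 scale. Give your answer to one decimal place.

Mean equating: y = x + (M_Y − M_X) = 505 + (553.8 − 567.9) = 490.9

490.9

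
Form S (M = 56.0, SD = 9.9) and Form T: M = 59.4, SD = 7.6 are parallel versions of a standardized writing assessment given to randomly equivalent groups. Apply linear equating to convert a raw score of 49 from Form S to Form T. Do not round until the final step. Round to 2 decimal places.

54.03

Linear equating: y = (SD_Y/SD_X)(x − M_X) + M_Y
y = (7.6/9.9)(49 − 56.0) + 59.4
y = 0.767677 × -7.0 + 59.4 = -5.3737 + 59.4 = 54.03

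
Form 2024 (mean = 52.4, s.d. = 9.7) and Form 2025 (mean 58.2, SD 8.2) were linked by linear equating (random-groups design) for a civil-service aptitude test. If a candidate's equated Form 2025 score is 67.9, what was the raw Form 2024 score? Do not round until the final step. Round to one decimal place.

63.9

Invert y = (SD_Y/SD_X)(x − M_X) + M_Y:
x = (SD_X/SD_Y)(y − M_Y) + M_X = (9.7/8.2)(67.9 − 58.2) + 52.4
x = 1.182927 × 9.700 + 52.4 = 63.9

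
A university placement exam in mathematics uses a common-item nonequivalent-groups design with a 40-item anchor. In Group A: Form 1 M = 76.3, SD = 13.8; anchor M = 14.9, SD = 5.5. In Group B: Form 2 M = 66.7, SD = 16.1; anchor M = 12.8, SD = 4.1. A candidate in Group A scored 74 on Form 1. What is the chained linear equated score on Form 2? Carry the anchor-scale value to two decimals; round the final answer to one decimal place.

Form 1 → anchor (Group A): v = (5.5/13.8)(74 − 76.3) + 14.9 = 13.98
anchor → Form 2 (Group B): y = (16.1/4.1)(13.98 − 12.8) + 66.7 = 71.3

71.3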